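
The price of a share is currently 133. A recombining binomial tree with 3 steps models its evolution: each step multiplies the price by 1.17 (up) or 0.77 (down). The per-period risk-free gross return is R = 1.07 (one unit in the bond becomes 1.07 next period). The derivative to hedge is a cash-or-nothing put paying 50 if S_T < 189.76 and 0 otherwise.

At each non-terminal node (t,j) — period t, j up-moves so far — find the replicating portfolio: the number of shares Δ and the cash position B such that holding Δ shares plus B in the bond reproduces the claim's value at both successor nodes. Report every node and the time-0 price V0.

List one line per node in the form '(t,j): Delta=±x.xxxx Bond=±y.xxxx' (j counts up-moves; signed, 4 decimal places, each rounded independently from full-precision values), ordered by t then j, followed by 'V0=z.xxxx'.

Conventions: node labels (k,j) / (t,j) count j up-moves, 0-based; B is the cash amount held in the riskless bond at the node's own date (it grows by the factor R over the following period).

Arbitrage-free pricing uses the up-move probability p* = (R−d)/(u−d) = 0.7500, discounting each step at R = 1.07.
Terminal payoffs: V(3,0)=50.0000, V(3,1)=50.0000, V(3,2)=50.0000, V(3,3)=0.0000
  t=2,j=0: stock 78.8557 → up 92.2612 (V=50.0000), down 60.7189 (V=50.0000). Price 46.7290; hedge Δ=0.0000, bond B=46.7290.
  t=2,j=1: stock 119.8197 → up 140.1890 (V=50.0000), down 92.2612 (V=50.0000). Price 46.7290; hedge Δ=0.0000, bond B=46.7290.
  t=2,j=2: stock 182.0637 → up 213.0145 (V=0.0000), down 140.1890 (V=50.0000). Price 11.6822; hedge Δ=-0.6866, bond B=136.6822.
  t=1,j=0: stock 102.4100 → up 119.8197 (V=46.7290), down 78.8557 (V=46.7290). Price 43.6719; hedge Δ=0.0000, bond B=43.6719.
  t=1,j=1: stock 155.6100 → up 182.0637 (V=11.6822), down 119.8197 (V=46.7290). Price 19.1065; hedge Δ=-0.5631, bond B=106.7233.
  t=0,j=0: stock 133.0000 → up 155.6100 (V=19.1065), down 102.4100 (V=43.6719). Price 23.5961; hedge Δ=-0.4618, bond B=85.0098.
Check: Δ(0,0)·S0 + B(0,0) = 23.5961 = V0.

(0,0): Delta=-0.4618 Bond=85.0098
(1,0): Delta=0.0000 Bond=43.6719
(1,1): Delta=-0.5631 Bond=106.7233
(2,0): Delta=0.0000 Bond=46.7290
(2,1): Delta=0.0000 Bond=46.7290
(2,2): Delta=-0.6866 Bond=136.6822
V0=23.5961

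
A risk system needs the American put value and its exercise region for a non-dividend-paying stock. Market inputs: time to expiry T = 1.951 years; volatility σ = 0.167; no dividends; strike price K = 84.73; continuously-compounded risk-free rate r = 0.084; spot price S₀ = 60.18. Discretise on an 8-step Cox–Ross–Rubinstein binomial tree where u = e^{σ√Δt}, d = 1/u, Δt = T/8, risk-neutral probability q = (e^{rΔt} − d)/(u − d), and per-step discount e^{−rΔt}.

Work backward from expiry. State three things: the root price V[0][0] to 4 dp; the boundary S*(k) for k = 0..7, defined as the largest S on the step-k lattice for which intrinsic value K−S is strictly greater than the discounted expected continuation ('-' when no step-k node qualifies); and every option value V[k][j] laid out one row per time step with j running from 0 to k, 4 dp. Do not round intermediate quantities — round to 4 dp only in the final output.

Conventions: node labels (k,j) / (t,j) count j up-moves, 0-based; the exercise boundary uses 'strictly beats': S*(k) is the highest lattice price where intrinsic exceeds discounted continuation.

price = 24.5500
boundary = 60.1800 65.3535 70.9717 77.0730 70.9717 77.0730 70.9717 77.0730
tree:
24.5500
29.3139 19.3765
33.7008 24.5500 13.7583
37.7403 29.3139 19.3765 7.6570
41.4601 33.7008 24.5500 13.7583 3.7541
44.8854 37.7403 29.3139 19.3765 7.6570 1.3316
48.0396 41.4601 33.7008 24.5500 13.7583 3.2018 0.1547
50.9441 44.8854 37.7403 29.3139 19.3765 7.6570 0.3994 0.0000
53.6186 48.0396 41.4601 33.7008 24.5500 13.7583 1.0313 0.0000 0.0000

Δt=0.24388  u=1.08597  d=0.92084  q=0.60473  discount=0.97972
step 8 (expiry): payoffs max(K−S,0) = 53.6186 48.0396 41.4601 33.7008 24.5500 13.7583 1.0313 0.0000 0.0000
step 7: (k=7,j=0): S=33.7859, K−S=50.9441, hold=49.2260 ⇒ V=50.9441 exercise | (k=7,j=1): S=39.8446, K−S=44.8854, hold=43.1674 ⇒ V=44.8854 exercise | (k=7,j=2): S=46.9897, K−S=37.7403, hold=36.0223 ⇒ V=37.7403 exercise | (k=7,j=3): S=55.4161, K−S=29.3139, hold=27.5959 ⇒ V=29.3139 exercise | (k=7,j=4): S=65.3535, K−S=19.3765, hold=17.6584 ⇒ V=19.3765 exercise | (k=7,j=5): S=77.0730, K−S=7.6570, hold=5.9390 ⇒ V=7.6570 exercise | (k=7,j=6): S=90.8940, K−S=0.0000, hold=0.3994 ⇒ V=0.3994 continue | (k=7,j=7): S=107.1935, K−S=0.0000, hold=0.0000 ⇒ V=0.0000 continue  boundary S*=77.0730
step 6: (k=6,j=0): S=36.6904, K−S=48.0396, hold=46.3215 ⇒ V=48.0396 exercise | (k=6,j=1): S=43.2699, K−S=41.4601, hold=39.7420 ⇒ V=41.4601 exercise | (k=6,j=2): S=51.0292, K−S=33.7008, hold=31.9827 ⇒ V=33.7008 exercise | (k=6,j=3): S=60.1800, K−S=24.5500, hold=22.8319 ⇒ V=24.5500 exercise | (k=6,j=4): S=70.9717, K−S=13.7583, hold=12.0402 ⇒ V=13.7583 exercise | (k=6,j=5): S=83.6987, K−S=1.0313, hold=3.2018 ⇒ V=3.2018 continue | (k=6,j=6): S=98.7079, K−S=0.0000, hold=0.1547 ⇒ V=0.1547 continue  boundary S*=70.9717
step 5: (k=5,j=0): S=39.8446, K−S=44.8854, hold=43.1674 ⇒ V=44.8854 exercise | (k=5,j=1): S=46.9897, K−S=37.7403, hold=36.0223 ⇒ V=37.7403 exercise | (k=5,j=2): S=55.4161, K−S=29.3139, hold=27.5959 ⇒ V=29.3139 exercise | (k=5,j=3): S=65.3535, K−S=19.3765, hold=17.6584 ⇒ V=19.3765 exercise | (k=5,j=4): S=77.0730, K−S=7.6570, hold=7.2249 ⇒ V=7.6570 exercise | (k=5,j=5): S=90.8940, K−S=0.0000, hold=1.3316 ⇒ V=1.3316 continue  boundary S*=77.0730
step 4: (k=4,j=0): S=43.2699, K−S=41.4601, hold=39.7420 ⇒ V=41.4601 exercise | (k=4,j=1): S=51.0292, K−S=33.7008, hold=31.9827 ⇒ V=33.7008 exercise | (k=4,j=2): S=60.1800, K−S=24.5500, hold=22.8319 ⇒ V=24.5500 exercise | (k=4,j=3): S=70.9717, K−S=13.7583, hold=12.0402 ⇒ V=13.7583 exercise | (k=4,j=4): S=83.6987, K−S=1.0313, hold=3.7541 ⇒ V=3.7541 continue  boundary S*=70.9717
step 3: (k=3,j=0): S=46.9897, K−S=37.7403, hold=36.0223 ⇒ V=37.7403 exercise | (k=3,j=1): S=55.4161, K−S=29.3139, hold=27.5959 ⇒ V=29.3139 exercise | (k=3,j=2): S=65.3535, K−S=19.3765, hold=17.6584 ⇒ V=19.3765 exercise | (k=3,j=3): S=77.0730, K−S=7.6570, hold=7.5521 ⇒ V=7.6570 exercise  boundary S*=77.0730
step 2: (k=2,j=0): S=51.0292, K−S=33.7008, hold=31.9827 ⇒ V=33.7008 exercise | (k=2,j=1): S=60.1800, K−S=24.5500, hold=22.8319 ⇒ V=24.5500 exercise | (k=2,j=2): S=70.9717, K−S=13.7583, hold=12.0402 ⇒ V=13.7583 exercise  boundary S*=70.9717
step 1: (k=1,j=0): S=55.4161, K−S=29.3139, hold=27.5959 ⇒ V=29.3139 exercise | (k=1,j=1): S=65.3535, K−S=19.3765, hold=17.6584 ⇒ V=19.3765 exercise  boundary S*=65.3535
step 0: (k=0,j=0): S=60.1800, K−S=24.5500, hold=22.8319 ⇒ V=24.5500 exercise  boundary S*=60.1800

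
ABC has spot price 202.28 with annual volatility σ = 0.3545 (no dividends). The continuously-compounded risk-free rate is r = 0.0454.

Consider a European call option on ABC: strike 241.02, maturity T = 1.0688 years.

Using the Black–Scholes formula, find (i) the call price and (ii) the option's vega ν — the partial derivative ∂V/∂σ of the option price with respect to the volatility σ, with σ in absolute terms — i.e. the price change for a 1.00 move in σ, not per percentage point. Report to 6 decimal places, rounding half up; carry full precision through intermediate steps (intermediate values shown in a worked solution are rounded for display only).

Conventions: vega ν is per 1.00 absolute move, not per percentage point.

σ√T = 0.3545·√1.0688 = 0.366492
d₁ = (ln(S/K) + (r+σ²/2)T) / (σ√T) = (ln(202.28/241.02) + (0.0454+0.3545²/2)·1.0688) / 0.366492 = (-0.175227 + 0.115682) / 0.366492 = -0.162474
d₂ = d₁ − σ√T = -0.162474 − 0.366492 = -0.528966
e^{−rT} = 0.952635
N(d₁) = 0.435466,  N(d₂) = 0.298415
Call price V = S·N(d₁) − K·e^{−rT}·N(d₂) = 88.086140 − 68.517207 = 19.568932
φ(d₁) = (1/√(2π))·e^{−d₁²/2} = 0.393711
ν = S·φ(d₁)·√T = 82.333967

price = 19.568932
ν = 82.333967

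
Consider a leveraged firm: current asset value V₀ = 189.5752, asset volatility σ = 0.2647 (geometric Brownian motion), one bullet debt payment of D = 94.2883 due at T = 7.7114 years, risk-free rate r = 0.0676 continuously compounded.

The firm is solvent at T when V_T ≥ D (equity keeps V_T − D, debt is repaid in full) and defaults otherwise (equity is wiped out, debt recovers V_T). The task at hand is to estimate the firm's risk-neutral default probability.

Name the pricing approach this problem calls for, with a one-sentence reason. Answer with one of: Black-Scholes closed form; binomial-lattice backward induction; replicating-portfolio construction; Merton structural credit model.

Key observation: a levered firm with one bullet debt due at 7.7114 years is the canonical structural-credit setup: equity is a call on the firm's assets struck at the face value.

framework: Merton structural credit model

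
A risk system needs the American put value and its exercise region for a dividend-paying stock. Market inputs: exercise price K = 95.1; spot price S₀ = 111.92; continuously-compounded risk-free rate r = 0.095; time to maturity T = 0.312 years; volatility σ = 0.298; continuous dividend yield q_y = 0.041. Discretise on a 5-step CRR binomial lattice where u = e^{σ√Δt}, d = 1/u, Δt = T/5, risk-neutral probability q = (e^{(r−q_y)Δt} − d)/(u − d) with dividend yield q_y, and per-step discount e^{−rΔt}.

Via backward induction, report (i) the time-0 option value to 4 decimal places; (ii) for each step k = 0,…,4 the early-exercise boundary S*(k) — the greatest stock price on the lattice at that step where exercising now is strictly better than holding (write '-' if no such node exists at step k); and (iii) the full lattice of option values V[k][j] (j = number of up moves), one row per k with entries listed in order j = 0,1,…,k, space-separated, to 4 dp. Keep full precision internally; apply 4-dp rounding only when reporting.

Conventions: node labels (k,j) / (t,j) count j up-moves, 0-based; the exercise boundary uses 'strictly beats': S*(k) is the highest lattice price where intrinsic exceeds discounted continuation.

params: Δt=0.06240 u=1.07728 d=0.92826 q=0.50405 e^(-rΔt)=0.99409
t_5 payoffs: 17.9630 5.5799 0.0000 0.0000 0.0000 0.0000
t_4: node(4,0) S=83.0982 payoff=12.0018 vs cont=11.6521 → 12.0018 [stop]  node(4,1) S=96.4383 payoff=0.0000 vs cont=2.7510 → 2.7510 [wait]  node(4,2) S=111.9200 payoff=0.0000 vs cont=0.0000 → 0.0000 [wait]  node(4,3) S=129.8870 payoff=0.0000 vs cont=0.0000 → 0.0000 [wait]  node(4,4) S=150.7384 payoff=0.0000 vs cont=0.0000 → 0.0000 [wait]  ⇒ S*(4)=83.0982
t_3: node(3,0) S=89.5201 payoff=5.5799 vs cont=7.2956 → 7.2956 [wait]  node(3,1) S=103.8912 payoff=0.0000 vs cont=1.3563 → 1.3563 [wait]  node(3,2) S=120.5693 payoff=0.0000 vs cont=0.0000 → 0.0000 [wait]  node(3,3) S=139.9248 payoff=0.0000 vs cont=0.0000 → 0.0000 [wait]  ⇒ S*(3)=-
t_2: node(2,0) S=96.4383 payoff=0.0000 vs cont=4.2765 → 4.2765 [wait]  node(2,1) S=111.9200 payoff=0.0000 vs cont=0.6687 → 0.6687 [wait]  node(2,2) S=129.8870 payoff=0.0000 vs cont=0.0000 → 0.0000 [wait]  ⇒ S*(2)=-
t_1: node(1,0) S=103.8912 payoff=0.0000 vs cont=2.4434 → 2.4434 [wait]  node(1,1) S=120.5693 payoff=0.0000 vs cont=0.3297 → 0.3297 [wait]  ⇒ S*(1)=-
t_0: node(0,0) S=111.9200 payoff=0.0000 vs cont=1.3699 → 1.3699 [wait]  ⇒ S*(0)=-

price = 1.3699
boundary = - - - - 83.0982
tree:
1.3699
2.4434 0.3297
4.2765 0.6687 0.0000
7.2956 1.3563 0.0000 0.0000
12.0018 2.7510 0.0000 0.0000 0.0000
17.9630 5.5799 0.0000 0.0000 0.0000 0.0000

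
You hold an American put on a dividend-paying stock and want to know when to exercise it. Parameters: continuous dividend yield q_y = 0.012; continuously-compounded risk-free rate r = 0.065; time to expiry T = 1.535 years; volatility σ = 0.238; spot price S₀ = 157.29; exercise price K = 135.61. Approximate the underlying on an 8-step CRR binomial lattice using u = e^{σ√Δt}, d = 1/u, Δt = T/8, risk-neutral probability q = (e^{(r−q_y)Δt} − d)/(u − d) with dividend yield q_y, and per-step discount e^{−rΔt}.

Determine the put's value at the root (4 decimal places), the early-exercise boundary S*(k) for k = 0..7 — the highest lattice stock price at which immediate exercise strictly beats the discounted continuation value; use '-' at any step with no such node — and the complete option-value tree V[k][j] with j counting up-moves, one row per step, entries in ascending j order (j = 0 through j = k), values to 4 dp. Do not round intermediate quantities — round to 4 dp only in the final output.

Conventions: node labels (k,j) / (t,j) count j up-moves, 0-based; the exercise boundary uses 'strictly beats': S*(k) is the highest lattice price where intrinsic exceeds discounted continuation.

price = 5.7531
boundary = - - - - 103.6564 93.3942 103.6564 115.0462
tree:
5.7531
9.2379 2.7116
14.4428 4.7105 0.9528
21.8818 8.0019 1.8204 0.1840
31.9536 13.2172 3.4353 0.3905 0.0000
42.2158 21.0556 6.3823 0.8288 0.0000 0.0000
51.4620 31.9536 11.6173 1.7590 0.0000 0.0000 0.0000
59.7929 42.2158 20.5638 3.7330 0.0000 0.0000 0.0000 0.0000
67.2989 51.4620 31.9536 7.9224 0.0000 0.0000 0.0000 0.0000 0.0000

params: Δt=0.19187 u=1.10988 d=0.90100 q=0.52289 e^(-rΔt)=0.98761
t_8 payoffs: 67.2989 51.4620 31.9536 7.9224 0.0000 0.0000 0.0000 0.0000 0.0000
t_7: node(7,0) S=75.8171 payoff=59.7929 vs cont=58.2864 → 59.7929 [stop]  node(7,1) S=93.3942 payoff=42.2158 vs cont=40.7498 → 42.2158 [stop]  node(7,2) S=115.0462 payoff=20.5638 vs cont=19.1476 → 20.5638 [stop]  node(7,3) S=141.7179 payoff=0.0000 vs cont=3.7330 → 3.7330 [wait]  node(7,4) S=174.5731 payoff=0.0000 vs cont=0.0000 → 0.0000 [wait]  node(7,5) S=215.0453 payoff=0.0000 vs cont=0.0000 → 0.0000 [wait]  node(7,6) S=264.9003 payoff=0.0000 vs cont=0.0000 → 0.0000 [wait]  node(7,7) S=326.3134 payoff=0.0000 vs cont=0.0000 → 0.0000 [wait]  ⇒ S*(7)=115.0462
t_6: node(6,0) S=84.1480 payoff=51.4620 vs cont=49.9748 → 51.4620 [stop]  node(6,1) S=103.6564 payoff=31.9536 vs cont=30.5112 → 31.9536 [stop]  node(6,2) S=127.6876 payoff=7.9224 vs cont=11.6173 → 11.6173 [wait]  node(6,3) S=157.2900 payoff=0.0000 vs cont=1.7590 → 1.7590 [wait]  node(6,4) S=193.7553 payoff=0.0000 vs cont=0.0000 → 0.0000 [wait]  node(6,5) S=238.6746 payoff=0.0000 vs cont=0.0000 → 0.0000 [wait]  node(6,6) S=294.0076 payoff=0.0000 vs cont=0.0000 → 0.0000 [wait]  ⇒ S*(6)=103.6564
t_5: node(5,0) S=93.3942 payoff=42.2158 vs cont=40.7498 → 42.2158 [stop]  node(5,1) S=115.0462 payoff=20.5638 vs cont=21.0556 → 21.0556 [wait]  node(5,2) S=141.7179 payoff=0.0000 vs cont=6.3823 → 6.3823 [wait]  node(5,3) S=174.5731 payoff=0.0000 vs cont=0.8288 → 0.8288 [wait]  node(5,4) S=215.0453 payoff=0.0000 vs cont=0.0000 → 0.0000 [wait]  node(5,5) S=264.9003 payoff=0.0000 vs cont=0.0000 → 0.0000 [wait]  ⇒ S*(5)=93.3942
t_4: node(4,0) S=103.6564 payoff=31.9536 vs cont=30.7652 → 31.9536 [stop]  node(4,1) S=127.6876 payoff=7.9224 vs cont=13.2172 → 13.2172 [wait]  node(4,2) S=157.2900 payoff=0.0000 vs cont=3.4353 → 3.4353 [wait]  node(4,3) S=193.7553 payoff=0.0000 vs cont=0.3905 → 0.3905 [wait]  node(4,4) S=238.6746 payoff=0.0000 vs cont=0.0000 → 0.0000 [wait]  ⇒ S*(4)=103.6564
t_3: node(3,0) S=115.0462 payoff=20.5638 vs cont=21.8818 → 21.8818 [wait]  node(3,1) S=141.7179 payoff=0.0000 vs cont=8.0019 → 8.0019 [wait]  node(3,2) S=174.5731 payoff=0.0000 vs cont=1.8204 → 1.8204 [wait]  node(3,3) S=215.0453 payoff=0.0000 vs cont=0.1840 → 0.1840 [wait]  ⇒ S*(3)=-
t_2: node(2,0) S=127.6876 payoff=7.9224 vs cont=14.4428 → 14.4428 [wait]  node(2,1) S=157.2900 payoff=0.0000 vs cont=4.7105 → 4.7105 [wait]  node(2,2) S=193.7553 payoff=0.0000 vs cont=0.9528 → 0.9528 [wait]  ⇒ S*(2)=-
t_1: node(1,0) S=141.7179 payoff=0.0000 vs cont=9.2379 → 9.2379 [wait]  node(1,1) S=174.5731 payoff=0.0000 vs cont=2.7116 → 2.7116 [wait]  ⇒ S*(1)=-
t_0: node(0,0) S=157.2900 payoff=0.0000 vs cont=5.7531 → 5.7531 [wait]  ⇒ S*(0)=-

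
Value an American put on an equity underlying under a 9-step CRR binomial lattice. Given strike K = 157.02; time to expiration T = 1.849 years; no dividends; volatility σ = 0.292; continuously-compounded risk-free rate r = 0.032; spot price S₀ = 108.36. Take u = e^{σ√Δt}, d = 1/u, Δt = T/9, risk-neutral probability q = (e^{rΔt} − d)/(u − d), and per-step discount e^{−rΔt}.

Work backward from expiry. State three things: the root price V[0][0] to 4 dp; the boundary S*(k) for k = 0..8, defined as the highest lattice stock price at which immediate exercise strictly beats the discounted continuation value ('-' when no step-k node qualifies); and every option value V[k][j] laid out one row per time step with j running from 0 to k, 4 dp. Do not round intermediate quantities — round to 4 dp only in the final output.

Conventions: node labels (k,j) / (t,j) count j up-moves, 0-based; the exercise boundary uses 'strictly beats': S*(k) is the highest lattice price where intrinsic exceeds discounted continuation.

Δt=0.20544  u=1.14151  d=0.87603  q=0.49181  discount=0.99345
step 9 (expiry): payoffs max(K−S,0) = 124.0930 114.1147 101.1124 84.1699 62.0931 33.3260 0.0000 0.0000 0.0000 0.0000
step 8: (k=8,j=0): S=37.5865, K−S=119.4335, hold=118.4046 ⇒ V=119.4335 exercise | (k=8,j=1): S=48.9769, K−S=108.0431, hold=107.0142 ⇒ V=108.0431 exercise | (k=8,j=2): S=63.8190, K−S=93.2010, hold=92.1721 ⇒ V=93.2010 exercise | (k=8,j=3): S=83.1591, K−S=73.8609, hold=72.8320 ⇒ V=73.8609 exercise | (k=8,j=4): S=108.3600, K−S=48.6600, hold=47.6311 ⇒ V=48.6600 exercise | (k=8,j=5): S=141.1979, K−S=15.8221, hold=16.8251 ⇒ V=16.8251 continue | (k=8,j=6): S=183.9872, K−S=0.0000, hold=0.0000 ⇒ V=0.0000 continue | (k=8,j=7): S=239.7436, K−S=0.0000, hold=0.0000 ⇒ V=0.0000 continue | (k=8,j=8): S=312.3967, K−S=0.0000, hold=0.0000 ⇒ V=0.0000 continue  boundary S*=108.3600
step 7: (k=7,j=0): S=42.9053, K−S=114.1147, hold=113.0858 ⇒ V=114.1147 exercise | (k=7,j=1): S=55.9076, K−S=101.1124, hold=100.0835 ⇒ V=101.1124 exercise | (k=7,j=2): S=72.8501, K−S=84.1699, hold=83.1410 ⇒ V=84.1699 exercise | (k=7,j=3): S=94.9269, K−S=62.0931, hold=61.0642 ⇒ V=62.0931 exercise | (k=7,j=4): S=123.6940, K−S=33.3260, hold=32.7872 ⇒ V=33.3260 exercise | (k=7,j=5): S=161.1788, K−S=0.0000, hold=8.4944 ⇒ V=8.4944 continue | (k=7,j=6): S=210.0233, K−S=0.0000, hold=0.0000 ⇒ V=0.0000 continue | (k=7,j=7): S=273.6697, K−S=0.0000, hold=0.0000 ⇒ V=0.0000 continue  boundary S*=123.6940
step 6: (k=6,j=0): S=48.9769, K−S=108.0431, hold=107.0142 ⇒ V=108.0431 exercise | (k=6,j=1): S=63.8190, K−S=93.2010, hold=92.1721 ⇒ V=93.2010 exercise | (k=6,j=2): S=83.1591, K−S=73.8609, hold=72.8320 ⇒ V=73.8609 exercise | (k=6,j=3): S=108.3600, K−S=48.6600, hold=47.6311 ⇒ V=48.6600 exercise | (k=6,j=4): S=141.1979, K−S=15.8221, hold=20.9753 ⇒ V=20.9753 continue | (k=6,j=5): S=183.9872, K−S=0.0000, hold=4.2885 ⇒ V=4.2885 continue | (k=6,j=6): S=239.7436, K−S=0.0000, hold=0.0000 ⇒ V=0.0000 continue  boundary S*=108.3600
step 5: (k=5,j=0): S=55.9076, K−S=101.1124, hold=100.0835 ⇒ V=101.1124 exercise | (k=5,j=1): S=72.8501, K−S=84.1699, hold=83.1410 ⇒ V=84.1699 exercise | (k=5,j=2): S=94.9269, K−S=62.0931, hold=61.0642 ⇒ V=62.0931 exercise | (k=5,j=3): S=123.6940, K−S=33.3260, hold=34.8149 ⇒ V=34.8149 continue | (k=5,j=4): S=161.1788, K−S=0.0000, hold=12.6850 ⇒ V=12.6850 continue | (k=5,j=5): S=210.0233, K−S=0.0000, hold=2.1651 ⇒ V=2.1651 continue  boundary S*=94.9269
step 4: (k=4,j=0): S=63.8190, K−S=93.2010, hold=92.1721 ⇒ V=93.2010 exercise | (k=4,j=1): S=83.1591, K−S=73.8609, hold=72.8320 ⇒ V=73.8609 exercise | (k=4,j=2): S=108.3600, K−S=48.6600, hold=48.3586 ⇒ V=48.6600 exercise | (k=4,j=3): S=141.1979, K−S=15.8221, hold=23.7745 ⇒ V=23.7745 continue | (k=4,j=4): S=183.9872, K−S=0.0000, hold=7.4620 ⇒ V=7.4620 continue  boundary S*=108.3600
step 3: (k=3,j=0): S=72.8501, K−S=84.1699, hold=83.1410 ⇒ V=84.1699 exercise | (k=3,j=1): S=94.9269, K−S=62.0931, hold=61.0642 ⇒ V=62.0931 exercise | (k=3,j=2): S=123.6940, K−S=33.3260, hold=36.1825 ⇒ V=36.1825 continue | (k=3,j=3): S=161.1788, K−S=0.0000, hold=15.6487 ⇒ V=15.6487 continue  boundary S*=94.9269
step 2: (k=2,j=0): S=83.1591, K−S=73.8609, hold=72.8320 ⇒ V=73.8609 exercise | (k=2,j=1): S=108.3600, K−S=48.6600, hold=49.0267 ⇒ V=49.0267 continue | (k=2,j=2): S=141.1979, K−S=15.8221, hold=25.9129 ⇒ V=25.9129 continue  boundary S*=83.1591
step 1: (k=1,j=0): S=94.9269, K−S=62.0931, hold=61.2434 ⇒ V=62.0931 exercise | (k=1,j=1): S=123.6940, K−S=33.3260, hold=37.4125 ⇒ V=37.4125 continue  boundary S*=94.9269
step 0: (k=0,j=0): S=108.3600, K−S=48.6600, hold=49.6277 ⇒ V=49.6277 continue  boundary S*=-

price = 49.6277
boundary = - 94.9269 83.1591 94.9269 108.3600 94.9269 108.3600 123.6940 108.3600
tree:
49.6277
62.0931 37.4125
73.8609 49.0267 25.9129
84.1699 62.0931 36.1825 15.6487
93.2010 73.8609 48.6600 23.7745 7.4620
101.1124 84.1699 62.0931 34.8149 12.6850 2.1651
108.0431 93.2010 73.8609 48.6600 20.9753 4.2885 0.0000
114.1147 101.1124 84.1699 62.0931 33.3260 8.4944 0.0000 0.0000
119.4335 108.0431 93.2010 73.8609 48.6600 16.8251 0.0000 0.0000 0.0000
124.0930 114.1147 101.1124 84.1699 62.0931 33.3260 0.0000 0.0000 0.0000 0.0000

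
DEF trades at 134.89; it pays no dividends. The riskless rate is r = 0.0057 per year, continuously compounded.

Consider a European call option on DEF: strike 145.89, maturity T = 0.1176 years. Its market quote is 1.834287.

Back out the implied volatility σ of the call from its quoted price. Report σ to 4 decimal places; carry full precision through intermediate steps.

At σ = 0.2973 the Black–Scholes value reproduces the quote:
σ√T = 0.2973·√0.1176 = 0.101953
d₁ = (ln(S/K) + (r+σ²/2)T) / (σ√T) = (ln(134.89/145.89) + (0.0057+0.2973²/2)·0.1176) / 0.101953 = (-0.078393 + 0.005867) / 0.101953 = -0.711367
d₂ = d₁ − σ√T = -0.711367 − 0.101953 = -0.813320
e^{−rT} = 0.999330
N(d₁) = 0.238428,  N(d₂) = 0.208017
V = S·N(d₁) − K·e^{−rT}·N(d₂) = 32.161598 − 30.327311 = 1.834287 (equal to the quote); since ∂V/∂σ > 0 for all σ, the implied volatility is unique

sigma = 0.2973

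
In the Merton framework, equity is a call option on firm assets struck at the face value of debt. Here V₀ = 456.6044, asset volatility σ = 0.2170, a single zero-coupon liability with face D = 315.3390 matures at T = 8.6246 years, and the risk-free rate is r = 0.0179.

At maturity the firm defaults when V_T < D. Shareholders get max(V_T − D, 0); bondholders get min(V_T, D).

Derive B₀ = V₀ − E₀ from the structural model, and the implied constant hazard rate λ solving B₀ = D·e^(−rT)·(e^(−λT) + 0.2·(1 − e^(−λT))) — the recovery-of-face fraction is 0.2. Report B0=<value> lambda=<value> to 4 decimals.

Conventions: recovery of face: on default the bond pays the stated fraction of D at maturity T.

Work the structural quantities from V₀ = 456.6044 against face 315.3390:
d₁ = [ln(V₀/D) + (r + σ²/2)T] / (σ√T)
   = [ln(456.6044/315.3390) + (0.0179 + 0.5·0.2170²)·8.6246] / (0.2170·√8.6246)
   = [0.370169 + 0.357442] / 0.637278 = 1.141748
d₂ = d₁ − σ√T = 1.141748 − 0.637278 = 0.504470
N(d₁) = 0.873221,  N(d₂) = 0.693034,  e^(−rT) = 0.856946
E₀ = V₀·N(d₁) − D·e^(−rT)·N(d₂)
   = 456.6044·0.873221 − 315.3390·0.856946·0.693034 = 211.438755
B₀ = V₀ − E₀ = 456.6044 − 211.438755 = 245.165645
e^(−λT) = (B₀·e^(rT)/D − 0.2)/(1 − 0.2) = (245.1656·1.166935/315.3390 − 0.2)/0.8 = 0.88406615
λ = −ln(0.88406615)/8.6246 = 0.014287

B0=245.1656 lambda=0.0143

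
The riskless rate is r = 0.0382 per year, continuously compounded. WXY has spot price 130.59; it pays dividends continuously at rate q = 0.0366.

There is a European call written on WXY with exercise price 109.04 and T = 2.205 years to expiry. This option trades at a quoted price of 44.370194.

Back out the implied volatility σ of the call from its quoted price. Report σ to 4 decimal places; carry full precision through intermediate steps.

At σ = 0.5234 the Black–Scholes value reproduces the quote:
σ√T = 0.5234·√2.205 = 0.777209
d₁ = (ln(S/K) + (r−q+σ²/2)T) / (σ√T) = (ln(130.59/109.04) + (0.0382−0.0366+0.5234²/2)·2.205) / 0.777209 = (0.180348 + 0.305555) / 0.777209 = 0.625189
d₂ = d₁ − σ√T = 0.625189 − 0.777209 = -0.152020
e^{−rT} = 0.919219
e^{−qT} = 0.922468
N(d₁) = 0.734077,  N(d₂) = 0.439586
V = S·e^{−qT}·N(d₁) − K·e^{−rT}·N(d₂) = 88.430574 − 44.060380 = 44.370194 (equal to the quote); since ∂V/∂σ > 0 for all σ, the implied volatility is unique

sigma = 0.5234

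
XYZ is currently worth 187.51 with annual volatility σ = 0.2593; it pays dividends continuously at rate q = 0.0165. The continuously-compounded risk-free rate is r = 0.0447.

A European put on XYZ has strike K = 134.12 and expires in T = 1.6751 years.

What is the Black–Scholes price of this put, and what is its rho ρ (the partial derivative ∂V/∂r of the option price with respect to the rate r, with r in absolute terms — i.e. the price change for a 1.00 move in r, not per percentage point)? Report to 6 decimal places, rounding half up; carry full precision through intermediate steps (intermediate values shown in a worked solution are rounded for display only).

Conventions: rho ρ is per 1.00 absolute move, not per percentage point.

price = 3.178830
ρ = -34.533077

σ√T = 0.2593·√1.6751 = 0.335601
d₁ = (ln(S/K) + (r−q+σ²/2)T) / (σ√T) = (ln(187.51/134.12) + (0.0447−0.0165+0.2593²/2)·1.6751) / 0.335601 = (0.335097 + 0.103552) / 0.335601 = 1.307056
d₂ = d₁ − σ√T = 1.307056 − 0.335601 = 0.971455
e^{−rT} = 0.927858
e^{−qT} = 0.972739
N(−d₁) = 0.095597,  N(−d₂) = 0.165661
Put price V = K·e^{−rT}·N(−d₂) − S·e^{−qT}·N(−d₁) = 20.615532 − 17.436701 = 3.178830
ρ = −K·T·e^{−rT}·N(−d₂) = -34.533077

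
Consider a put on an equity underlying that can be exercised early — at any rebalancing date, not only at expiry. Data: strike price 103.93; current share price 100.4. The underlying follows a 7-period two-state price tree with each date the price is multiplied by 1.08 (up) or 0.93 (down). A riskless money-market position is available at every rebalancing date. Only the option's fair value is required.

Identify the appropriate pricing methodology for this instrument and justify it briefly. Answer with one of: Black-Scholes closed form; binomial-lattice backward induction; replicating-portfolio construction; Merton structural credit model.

framework: binomial-lattice backward induction

Key observation: an American put (K = 103.93, S₀ = 100.4) on a 7-date tree has no closed form — the optimal stopping decision is embedded and must be resolved recursively from expiry.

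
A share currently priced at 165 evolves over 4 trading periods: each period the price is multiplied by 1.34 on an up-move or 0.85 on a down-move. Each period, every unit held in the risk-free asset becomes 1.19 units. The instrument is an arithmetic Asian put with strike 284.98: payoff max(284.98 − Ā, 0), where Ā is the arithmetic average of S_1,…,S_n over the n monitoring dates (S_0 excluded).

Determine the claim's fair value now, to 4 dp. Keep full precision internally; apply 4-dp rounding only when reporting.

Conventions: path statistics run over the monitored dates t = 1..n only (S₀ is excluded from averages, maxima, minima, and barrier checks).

Under the martingale measure an up-move has probability p* = 0.6939; value the claim as the probability-weighted average of per-path payoffs, discounted 4 periods at R = 1.19.
Enumerate all 2^4 = 16 price paths (U = up ×1.34, D = down ×0.85); each path with k up-moves has probability p*^k·(1−p*)^(4−k).
DDDD: Ā=111.7310, payoff=173.2490, prob=0.008782
UDDD: Ā=176.1407, payoff=108.8393, prob=0.019905
DUDD: Ā=155.9282, payoff=129.0518, prob=0.019905
UUDD: Ā=245.8162, payoff=39.1638, prob=0.045119
DDUD: Ā=138.7476, payoff=146.2324, prob=0.019905
UDUD: Ā=218.7315, payoff=66.2485, prob=0.045119
DUUD: Ā=198.5190, payoff=86.4610, prob=0.045119
UUUD: Ā=312.9593, payoff=0.0000, prob=0.102269
DDDU: Ā=124.1440, payoff=160.8360, prob=0.019905
UDDU: Ā=195.7094, payoff=89.2706, prob=0.045119
DUDU: Ā=175.4969, payoff=109.4831, prob=0.045119
UUDU: Ā=276.6657, payoff=8.3143, prob=0.102269
DDUU: Ā=158.3163, payoff=126.6637, prob=0.045119
UDUU: Ā=249.5810, payoff=35.3990, prob=0.102269
DUUU: Ā=229.3685, payoff=55.6115, prob=0.102269
UUUU: Ā=361.5927, payoff=0.0000, prob=0.231810
Price = Σ prob·payoff / R^4 = 45.866292 / 2.005339 = 22.8721

price = 22.8721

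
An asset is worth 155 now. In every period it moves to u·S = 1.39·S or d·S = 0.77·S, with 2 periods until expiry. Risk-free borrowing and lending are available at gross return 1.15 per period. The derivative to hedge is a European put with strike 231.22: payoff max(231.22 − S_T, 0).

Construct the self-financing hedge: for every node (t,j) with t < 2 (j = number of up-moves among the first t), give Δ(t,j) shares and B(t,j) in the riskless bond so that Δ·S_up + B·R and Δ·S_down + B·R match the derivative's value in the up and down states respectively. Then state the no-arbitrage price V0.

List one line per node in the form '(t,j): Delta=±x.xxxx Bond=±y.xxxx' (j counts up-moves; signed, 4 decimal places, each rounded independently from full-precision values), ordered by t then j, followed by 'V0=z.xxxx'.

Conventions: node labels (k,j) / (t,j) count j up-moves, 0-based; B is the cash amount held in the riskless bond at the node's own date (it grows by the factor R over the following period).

(0,0): Delta=-0.6215 Bond=135.5500
(1,0): Delta=-1.0000 Bond=201.0609
(1,1): Delta=-0.4890 Bond=127.3488
V0=39.2232

Risk-neutral probability p* = (R−d)/(u−d) = (1.15−0.77)/(1.39−0.77) = 0.6129.
Expiry values: V(2,0)=139.3205, V(2,1)=65.3235, V(2,2)=0.0000
(1,0): S=119.3500. Δ = (V_up−V_dn)/(S_up−S_dn) = (65.3235−139.3205)/(165.8965−91.8995) = -1.0000. V = [p*·65.3235 + (1−p*)·139.3205]/1.15 = 81.7109. B = V − Δ·S = 201.0609.
(1,1): S=215.4500. Δ = (V_up−V_dn)/(S_up−S_dn) = (0.0000−65.3235)/(299.4755−165.8965) = -0.4890. V = [p*·0.0000 + (1−p*)·65.3235]/1.15 = 21.9883. B = V − Δ·S = 127.3488.
(0,0): S=155.0000. Δ = (V_up−V_dn)/(S_up−S_dn) = (21.9883−81.7109)/(215.4500−119.3500) = -0.6215. V = [p*·21.9883 + (1−p*)·81.7109]/1.15 = 39.2232. B = V − Δ·S = 135.5500.
Check: Δ(0,0)·S0 + B(0,0) = 39.2232 = V0.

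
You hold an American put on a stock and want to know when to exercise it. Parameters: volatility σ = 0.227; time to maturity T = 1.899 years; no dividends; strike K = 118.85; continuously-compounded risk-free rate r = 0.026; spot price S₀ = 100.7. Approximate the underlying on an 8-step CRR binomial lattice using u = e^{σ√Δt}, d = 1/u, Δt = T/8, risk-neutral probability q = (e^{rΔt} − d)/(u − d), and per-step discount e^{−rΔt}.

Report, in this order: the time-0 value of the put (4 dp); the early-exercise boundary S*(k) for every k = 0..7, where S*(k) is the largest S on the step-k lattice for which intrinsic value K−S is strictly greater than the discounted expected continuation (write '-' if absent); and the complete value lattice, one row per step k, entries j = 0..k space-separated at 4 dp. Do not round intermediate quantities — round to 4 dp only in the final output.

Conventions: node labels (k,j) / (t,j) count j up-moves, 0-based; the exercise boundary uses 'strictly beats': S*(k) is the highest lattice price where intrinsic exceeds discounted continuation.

params: Δt=0.23738 u=1.11694 d=0.89530 q=0.50031 e^(-rΔt)=0.99385
t_8 payoffs: 77.2804 66.9892 54.1502 38.1328 18.1500 0.0000 0.0000 0.0000 0.0000
t_7: node(7,0) S=46.4310 payoff=72.4190 vs cont=71.6878 → 72.4190 [stop]  node(7,1) S=57.9257 payoff=60.9243 vs cont=60.1931 → 60.9243 [stop]  node(7,2) S=72.2661 payoff=46.5839 vs cont=45.8527 → 46.5839 [stop]  node(7,3) S=90.1567 payoff=28.6933 vs cont=27.9621 → 28.6933 [stop]  node(7,4) S=112.4763 payoff=6.3737 vs cont=9.0136 → 9.0136 [wait]  node(7,5) S=140.3216 payoff=0.0000 vs cont=0.0000 → 0.0000 [wait]  node(7,6) S=175.0604 payoff=0.0000 vs cont=0.0000 → 0.0000 [wait]  node(7,7) S=218.3992 payoff=0.0000 vs cont=0.0000 → 0.0000 [wait]  ⇒ S*(7)=90.1567
t_6: node(6,0) S=51.8608 payoff=66.9892 vs cont=66.2579 → 66.9892 [stop]  node(6,1) S=64.6998 payoff=54.1502 vs cont=53.4190 → 54.1502 [stop]  node(6,2) S=80.7172 payoff=38.1328 vs cont=37.4015 → 38.1328 [stop]  node(6,3) S=100.7000 payoff=18.1500 vs cont=18.7314 → 18.7314 [wait]  node(6,4) S=125.6298 payoff=0.0000 vs cont=4.4763 → 4.4763 [wait]  node(6,5) S=156.7314 payoff=0.0000 vs cont=0.0000 → 0.0000 [wait]  node(6,6) S=195.5327 payoff=0.0000 vs cont=0.0000 → 0.0000 [wait]  ⇒ S*(6)=80.7172
t_5: node(5,0) S=57.9257 payoff=60.9243 vs cont=60.1931 → 60.9243 [stop]  node(5,1) S=72.2661 payoff=46.5839 vs cont=45.8527 → 46.5839 [stop]  node(5,2) S=90.1567 payoff=28.6933 vs cont=28.2512 → 28.6933 [stop]  node(5,3) S=112.4763 payoff=6.3737 vs cont=11.5280 → 11.5280 [wait]  node(5,4) S=140.3216 payoff=0.0000 vs cont=2.2230 → 2.2230 [wait]  node(5,5) S=175.0604 payoff=0.0000 vs cont=0.0000 → 0.0000 [wait]  ⇒ S*(5)=90.1567
t_4: node(4,0) S=64.6998 payoff=54.1502 vs cont=53.4190 → 54.1502 [stop]  node(4,1) S=80.7172 payoff=38.1328 vs cont=37.4015 → 38.1328 [stop]  node(4,2) S=100.7000 payoff=18.1500 vs cont=19.9817 → 19.9817 [wait]  node(4,3) S=125.6298 payoff=0.0000 vs cont=6.8303 → 6.8303 [wait]  node(4,4) S=156.7314 payoff=0.0000 vs cont=1.1040 → 1.1040 [wait]  ⇒ S*(4)=80.7172
t_3: node(3,0) S=72.2661 payoff=46.5839 vs cont=45.8527 → 46.5839 [stop]  node(3,1) S=90.1567 payoff=28.6933 vs cont=28.8729 → 28.8729 [wait]  node(3,2) S=112.4763 payoff=6.3737 vs cont=13.3195 → 13.3195 [wait]  node(3,3) S=140.3216 payoff=0.0000 vs cont=3.9410 → 3.9410 [wait]  ⇒ S*(3)=72.2661
t_2: node(2,0) S=80.7172 payoff=38.1328 vs cont=37.4908 → 38.1328 [stop]  node(2,1) S=100.7000 payoff=18.1500 vs cont=20.9616 → 20.9616 [wait]  node(2,2) S=125.6298 payoff=0.0000 vs cont=8.5742 → 8.5742 [wait]  ⇒ S*(2)=80.7172
t_1: node(1,0) S=90.1567 payoff=28.6933 vs cont=29.3601 → 29.3601 [wait]  node(1,1) S=112.4763 payoff=6.3737 vs cont=14.6732 → 14.6732 [wait]  ⇒ S*(1)=-
t_0: node(0,0) S=100.7000 payoff=18.1500 vs cont=21.8767 → 21.8767 [wait]  ⇒ S*(0)=-

price = 21.8767
boundary = - - 80.7172 72.2661 80.7172 90.1567 80.7172 90.1567
tree:
21.8767
29.3601 14.6732
38.1328 20.9616 8.5742
46.5839 28.8729 13.3195 3.9410
54.1502 38.1328 19.9817 6.8303 1.1040
60.9243 46.5839 28.6933 11.5280 2.2230 0.0000
66.9892 54.1502 38.1328 18.7314 4.4763 0.0000 0.0000
72.4190 60.9243 46.5839 28.6933 9.0136 0.0000 0.0000 0.0000
77.2804 66.9892 54.1502 38.1328 18.1500 0.0000 0.0000 0.0000 0.0000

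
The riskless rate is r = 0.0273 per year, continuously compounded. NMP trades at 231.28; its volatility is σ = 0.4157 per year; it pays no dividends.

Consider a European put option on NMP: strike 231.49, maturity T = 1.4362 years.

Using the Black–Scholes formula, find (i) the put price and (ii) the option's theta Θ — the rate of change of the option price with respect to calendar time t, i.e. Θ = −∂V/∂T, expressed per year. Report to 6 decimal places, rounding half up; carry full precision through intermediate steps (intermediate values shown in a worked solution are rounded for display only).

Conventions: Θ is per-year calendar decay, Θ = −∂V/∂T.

σ√T = 0.4157·√1.4362 = 0.498181
d₁ = (ln(S/K) + (r+σ²/2)T) / (σ√T) = (ln(231.28/231.49) + (0.0273+0.4157²/2)·1.4362) / 0.498181 = (-0.000908 + 0.163301) / 0.498181 = 0.325972
d₂ = d₁ − σ√T = 0.325972 − 0.498181 = -0.172210
e^{−rT} = 0.961550
N(−d₁) = 0.372223,  N(−d₂) = 0.568364
Put price V = K·e^{−rT}·N(−d₂) − S·N(−d₁) = 126.511675 − 86.087710 = 40.423965
φ(d₁) = (1/√(2π))·e^{−d₁²/2} = 0.378300
Θ = −S·φ(d₁)·σ/(2√T) + r·K·e^{−rT}·N(−d₂) = −15.174598 + 3.453769 = -11.720829

price = 40.423965
Θ = -11.720829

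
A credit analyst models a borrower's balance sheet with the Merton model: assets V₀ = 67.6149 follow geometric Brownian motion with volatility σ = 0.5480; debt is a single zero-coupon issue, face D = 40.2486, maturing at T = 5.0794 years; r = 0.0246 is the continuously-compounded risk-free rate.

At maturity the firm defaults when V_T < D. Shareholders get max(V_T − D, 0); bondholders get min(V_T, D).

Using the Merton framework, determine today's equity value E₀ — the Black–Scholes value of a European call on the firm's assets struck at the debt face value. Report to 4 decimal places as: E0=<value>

Equity is a call on the firm's assets struck at D = 40.2486:
d₁ = [ln(V₀/D) + (r + σ²/2)T] / (σ√T)
   = [ln(67.6149/40.2486) + (0.0246 + 0.5·0.5480²)·5.0794] / (0.5480·√5.0794)
   = [0.518753 + 0.887635] / 1.235056 = 1.138724
d₂ = d₁ − σ√T = 1.138724 − 1.235056 = -0.096332
N(d₁) = 0.872591,  N(d₂) = 0.461628,  e^(−rT) = 0.882538
E₀ = V₀·N(d₁) − D·e^(−rT)·N(d₂)
   = 67.6149·0.872591 − 40.2486·0.882538·0.461628 = 42.602678

E0=42.6027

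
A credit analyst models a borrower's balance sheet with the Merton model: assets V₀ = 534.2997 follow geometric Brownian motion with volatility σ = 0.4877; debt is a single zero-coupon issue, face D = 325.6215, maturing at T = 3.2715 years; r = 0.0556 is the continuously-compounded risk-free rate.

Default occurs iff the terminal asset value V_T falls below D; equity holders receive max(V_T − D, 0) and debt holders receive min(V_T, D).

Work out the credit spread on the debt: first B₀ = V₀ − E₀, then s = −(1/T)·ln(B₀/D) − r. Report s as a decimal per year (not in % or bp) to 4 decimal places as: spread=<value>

spread=0.0493

Equity is a call on the firm's assets struck at D = 325.6215:
d₁ = [ln(V₀/D) + (r + σ²/2)T] / (σ√T)
   = [ln(534.2997/325.6215) + (0.0556 + 0.5·0.4877²)·3.2715] / (0.4877·√3.2715)
   = [0.495221 + 0.570961] / 0.882117 = 1.208663
d₂ = d₁ − σ√T = 1.208663 − 0.882117 = 0.326546
N(d₁) = 0.886604,  N(d₂) = 0.627994,  e^(−rT) = 0.833689
E₀ = V₀·N(d₁) − D·e^(−rT)·N(d₂)
   = 534.2997·0.886604 − 325.6215·0.833689·0.627994 = 303.232477
B₀ = V₀ − E₀ = 534.2997 − 303.232477 = 231.067223
spread = −(1/T)·ln(B₀/D) − r = −(1/3.2715)·ln(231.067223/325.6215) − 0.0556 = 0.04925312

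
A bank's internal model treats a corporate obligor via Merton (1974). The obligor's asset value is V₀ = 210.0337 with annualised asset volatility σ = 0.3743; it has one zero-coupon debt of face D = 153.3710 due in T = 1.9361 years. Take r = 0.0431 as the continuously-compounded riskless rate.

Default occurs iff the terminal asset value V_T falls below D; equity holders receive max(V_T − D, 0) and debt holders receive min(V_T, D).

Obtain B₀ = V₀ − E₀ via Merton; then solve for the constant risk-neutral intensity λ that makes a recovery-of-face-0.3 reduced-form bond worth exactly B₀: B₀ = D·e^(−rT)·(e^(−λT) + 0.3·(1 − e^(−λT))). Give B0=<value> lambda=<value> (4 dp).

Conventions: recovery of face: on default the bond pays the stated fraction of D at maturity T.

B0=129.8359 lambda=0.0625

Apply the equity-as-call identities (strike 153.3710, horizon 1.9361 years):
d₁ = [ln(V₀/D) + (r + σ²/2)T] / (σ√T)
   = [ln(210.0337/153.3710) + (0.0431 + 0.5·0.3743²)·1.9361] / (0.3743·√1.9361)
   = [0.314408 + 0.219070] / 0.520815 = 1.024314
d₂ = d₁ − σ√T = 1.024314 − 0.520815 = 0.503499
N(d₁) = 0.847156,  N(d₂) = 0.692693,  e^(−rT) = 0.919941
E₀ = V₀·N(d₁) − D·e^(−rT)·N(d₂)
   = 210.0337·0.847156 − 153.3710·0.919941·0.692693 = 80.197781
B₀ = V₀ − E₀ = 210.0337 − 80.197781 = 129.835919
e^(−λT) = (B₀·e^(rT)/D − 0.3)/(1 − 0.3) = (129.8359·1.087026/153.3710 − 0.3)/0.7 = 0.88602849
λ = −ln(0.88602849)/1.9361 = 0.062500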